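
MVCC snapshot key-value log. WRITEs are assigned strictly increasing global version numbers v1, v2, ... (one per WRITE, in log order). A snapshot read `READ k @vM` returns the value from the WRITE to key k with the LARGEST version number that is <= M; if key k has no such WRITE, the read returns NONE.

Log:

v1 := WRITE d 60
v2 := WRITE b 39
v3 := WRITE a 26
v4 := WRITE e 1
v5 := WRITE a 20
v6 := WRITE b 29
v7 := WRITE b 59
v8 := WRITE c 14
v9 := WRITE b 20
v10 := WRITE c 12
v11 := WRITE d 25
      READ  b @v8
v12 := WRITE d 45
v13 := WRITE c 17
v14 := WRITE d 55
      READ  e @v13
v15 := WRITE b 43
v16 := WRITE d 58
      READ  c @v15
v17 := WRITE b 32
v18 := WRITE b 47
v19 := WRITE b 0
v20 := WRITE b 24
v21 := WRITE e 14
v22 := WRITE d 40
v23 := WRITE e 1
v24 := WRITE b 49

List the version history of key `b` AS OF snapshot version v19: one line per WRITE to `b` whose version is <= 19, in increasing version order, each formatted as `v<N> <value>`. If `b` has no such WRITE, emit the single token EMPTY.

Answer: v2 39
v6 29
v7 59
v9 20
v15 43
v17 32
v18 47
v19 0

Derivation:
Scan writes for key=b with version <= 19:
  v1 WRITE d 60 -> skip
  v2 WRITE b 39 -> keep
  v3 WRITE a 26 -> skip
  v4 WRITE e 1 -> skip
  v5 WRITE a 20 -> skip
  v6 WRITE b 29 -> keep
  v7 WRITE b 59 -> keep
  v8 WRITE c 14 -> skip
  v9 WRITE b 20 -> keep
  v10 WRITE c 12 -> skip
  v11 WRITE d 25 -> skip
  v12 WRITE d 45 -> skip
  v13 WRITE c 17 -> skip
  v14 WRITE d 55 -> skip
  v15 WRITE b 43 -> keep
  v16 WRITE d 58 -> skip
  v17 WRITE b 32 -> keep
  v18 WRITE b 47 -> keep
  v19 WRITE b 0 -> keep
  v20 WRITE b 24 -> drop (> snap)
  v21 WRITE e 14 -> skip
  v22 WRITE d 40 -> skip
  v23 WRITE e 1 -> skip
  v24 WRITE b 49 -> drop (> snap)
Collected: [(2, 39), (6, 29), (7, 59), (9, 20), (15, 43), (17, 32), (18, 47), (19, 0)]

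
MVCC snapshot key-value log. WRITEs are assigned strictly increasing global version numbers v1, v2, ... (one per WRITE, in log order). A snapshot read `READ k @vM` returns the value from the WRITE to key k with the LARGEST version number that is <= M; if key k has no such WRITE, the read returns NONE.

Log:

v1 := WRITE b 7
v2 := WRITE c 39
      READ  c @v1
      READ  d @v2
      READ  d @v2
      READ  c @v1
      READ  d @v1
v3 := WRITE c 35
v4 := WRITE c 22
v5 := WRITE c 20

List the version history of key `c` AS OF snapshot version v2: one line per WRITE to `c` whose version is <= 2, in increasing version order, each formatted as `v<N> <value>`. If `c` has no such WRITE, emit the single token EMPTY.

Answer: v2 39

Derivation:
Scan writes for key=c with version <= 2:
  v1 WRITE b 7 -> skip
  v2 WRITE c 39 -> keep
  v3 WRITE c 35 -> drop (> snap)
  v4 WRITE c 22 -> drop (> snap)
  v5 WRITE c 20 -> drop (> snap)
Collected: [(2, 39)]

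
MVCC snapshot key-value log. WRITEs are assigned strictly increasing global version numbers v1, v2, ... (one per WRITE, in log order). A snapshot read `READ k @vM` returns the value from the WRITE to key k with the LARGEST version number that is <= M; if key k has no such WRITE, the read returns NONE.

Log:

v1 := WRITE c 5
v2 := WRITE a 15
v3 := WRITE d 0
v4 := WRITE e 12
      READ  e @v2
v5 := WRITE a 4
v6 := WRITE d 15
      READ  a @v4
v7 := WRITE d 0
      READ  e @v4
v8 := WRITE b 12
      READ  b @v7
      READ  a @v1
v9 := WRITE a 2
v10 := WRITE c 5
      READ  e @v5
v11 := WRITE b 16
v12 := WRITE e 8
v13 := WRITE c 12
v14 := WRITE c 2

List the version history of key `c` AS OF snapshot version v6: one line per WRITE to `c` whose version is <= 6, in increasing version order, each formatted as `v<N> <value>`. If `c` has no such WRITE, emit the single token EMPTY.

Answer: v1 5

Derivation:
Scan writes for key=c with version <= 6:
  v1 WRITE c 5 -> keep
  v2 WRITE a 15 -> skip
  v3 WRITE d 0 -> skip
  v4 WRITE e 12 -> skip
  v5 WRITE a 4 -> skip
  v6 WRITE d 15 -> skip
  v7 WRITE d 0 -> skip
  v8 WRITE b 12 -> skip
  v9 WRITE a 2 -> skip
  v10 WRITE c 5 -> drop (> snap)
  v11 WRITE b 16 -> skip
  v12 WRITE e 8 -> skip
  v13 WRITE c 12 -> drop (> snap)
  v14 WRITE c 2 -> drop (> snap)
Collected: [(1, 5)]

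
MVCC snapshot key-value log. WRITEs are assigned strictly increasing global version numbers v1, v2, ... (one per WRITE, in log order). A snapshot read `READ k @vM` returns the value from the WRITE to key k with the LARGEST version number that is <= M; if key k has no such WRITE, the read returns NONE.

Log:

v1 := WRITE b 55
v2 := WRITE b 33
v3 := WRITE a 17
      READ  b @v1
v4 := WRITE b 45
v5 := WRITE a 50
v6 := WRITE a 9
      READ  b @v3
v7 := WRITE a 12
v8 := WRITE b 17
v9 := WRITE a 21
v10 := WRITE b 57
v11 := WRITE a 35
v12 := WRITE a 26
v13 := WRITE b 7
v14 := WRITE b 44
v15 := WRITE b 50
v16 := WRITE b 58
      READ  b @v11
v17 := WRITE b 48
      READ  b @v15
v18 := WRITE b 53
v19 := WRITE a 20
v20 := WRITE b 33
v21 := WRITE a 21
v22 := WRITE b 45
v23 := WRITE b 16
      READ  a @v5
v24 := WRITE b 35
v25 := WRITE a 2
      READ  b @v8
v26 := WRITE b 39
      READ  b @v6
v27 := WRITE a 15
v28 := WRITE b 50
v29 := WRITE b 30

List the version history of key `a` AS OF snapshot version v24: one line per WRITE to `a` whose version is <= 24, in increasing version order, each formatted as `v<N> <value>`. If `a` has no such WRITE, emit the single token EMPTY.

Scan writes for key=a with version <= 24:
  v1 WRITE b 55 -> skip
  v2 WRITE b 33 -> skip
  v3 WRITE a 17 -> keep
  v4 WRITE b 45 -> skip
  v5 WRITE a 50 -> keep
  v6 WRITE a 9 -> keep
  v7 WRITE a 12 -> keep
  v8 WRITE b 17 -> skip
  v9 WRITE a 21 -> keep
  v10 WRITE b 57 -> skip
  v11 WRITE a 35 -> keep
  v12 WRITE a 26 -> keep
  v13 WRITE b 7 -> skip
  v14 WRITE b 44 -> skip
  v15 WRITE b 50 -> skip
  v16 WRITE b 58 -> skip
  v17 WRITE b 48 -> skip
  v18 WRITE b 53 -> skip
  v19 WRITE a 20 -> keep
  v20 WRITE b 33 -> skip
  v21 WRITE a 21 -> keep
  v22 WRITE b 45 -> skip
  v23 WRITE b 16 -> skip
  v24 WRITE b 35 -> skip
  v25 WRITE a 2 -> drop (> snap)
  v26 WRITE b 39 -> skip
  v27 WRITE a 15 -> drop (> snap)
  v28 WRITE b 50 -> skip
  v29 WRITE b 30 -> skip
Collected: [(3, 17), (5, 50), (6, 9), (7, 12), (9, 21), (11, 35), (12, 26), (19, 20), (21, 21)]

Answer: v3 17
v5 50
v6 9
v7 12
v9 21
v11 35
v12 26
v19 20
v21 21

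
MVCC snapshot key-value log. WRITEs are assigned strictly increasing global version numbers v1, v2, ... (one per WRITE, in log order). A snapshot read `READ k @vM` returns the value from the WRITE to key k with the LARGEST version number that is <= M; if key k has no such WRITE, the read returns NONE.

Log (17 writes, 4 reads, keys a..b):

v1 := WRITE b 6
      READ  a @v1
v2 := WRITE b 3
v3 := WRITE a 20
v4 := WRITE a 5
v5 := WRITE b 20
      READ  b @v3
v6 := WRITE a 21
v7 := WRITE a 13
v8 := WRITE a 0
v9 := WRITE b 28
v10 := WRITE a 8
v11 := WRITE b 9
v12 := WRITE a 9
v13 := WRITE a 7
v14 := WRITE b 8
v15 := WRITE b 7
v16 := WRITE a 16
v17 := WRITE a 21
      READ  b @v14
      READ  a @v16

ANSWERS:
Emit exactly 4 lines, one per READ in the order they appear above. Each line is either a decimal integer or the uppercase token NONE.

Answer: NONE
3
8
16

Derivation:
v1: WRITE b=6  (b history now [(1, 6)])
READ a @v1: history=[] -> no version <= 1 -> NONE
v2: WRITE b=3  (b history now [(1, 6), (2, 3)])
v3: WRITE a=20  (a history now [(3, 20)])
v4: WRITE a=5  (a history now [(3, 20), (4, 5)])
v5: WRITE b=20  (b history now [(1, 6), (2, 3), (5, 20)])
READ b @v3: history=[(1, 6), (2, 3), (5, 20)] -> pick v2 -> 3
v6: WRITE a=21  (a history now [(3, 20), (4, 5), (6, 21)])
v7: WRITE a=13  (a history now [(3, 20), (4, 5), (6, 21), (7, 13)])
v8: WRITE a=0  (a history now [(3, 20), (4, 5), (6, 21), (7, 13), (8, 0)])
v9: WRITE b=28  (b history now [(1, 6), (2, 3), (5, 20), (9, 28)])
v10: WRITE a=8  (a history now [(3, 20), (4, 5), (6, 21), (7, 13), (8, 0), (10, 8)])
v11: WRITE b=9  (b history now [(1, 6), (2, 3), (5, 20), (9, 28), (11, 9)])
v12: WRITE a=9  (a history now [(3, 20), (4, 5), (6, 21), (7, 13), (8, 0), (10, 8), (12, 9)])
v13: WRITE a=7  (a history now [(3, 20), (4, 5), (6, 21), (7, 13), (8, 0), (10, 8), (12, 9), (13, 7)])
v14: WRITE b=8  (b history now [(1, 6), (2, 3), (5, 20), (9, 28), (11, 9), (14, 8)])
v15: WRITE b=7  (b history now [(1, 6), (2, 3), (5, 20), (9, 28), (11, 9), (14, 8), (15, 7)])
v16: WRITE a=16  (a history now [(3, 20), (4, 5), (6, 21), (7, 13), (8, 0), (10, 8), (12, 9), (13, 7), (16, 16)])
v17: WRITE a=21  (a history now [(3, 20), (4, 5), (6, 21), (7, 13), (8, 0), (10, 8), (12, 9), (13, 7), (16, 16), (17, 21)])
READ b @v14: history=[(1, 6), (2, 3), (5, 20), (9, 28), (11, 9), (14, 8), (15, 7)] -> pick v14 -> 8
READ a @v16: history=[(3, 20), (4, 5), (6, 21), (7, 13), (8, 0), (10, 8), (12, 9), (13, 7), (16, 16), (17, 21)] -> pick v16 -> 16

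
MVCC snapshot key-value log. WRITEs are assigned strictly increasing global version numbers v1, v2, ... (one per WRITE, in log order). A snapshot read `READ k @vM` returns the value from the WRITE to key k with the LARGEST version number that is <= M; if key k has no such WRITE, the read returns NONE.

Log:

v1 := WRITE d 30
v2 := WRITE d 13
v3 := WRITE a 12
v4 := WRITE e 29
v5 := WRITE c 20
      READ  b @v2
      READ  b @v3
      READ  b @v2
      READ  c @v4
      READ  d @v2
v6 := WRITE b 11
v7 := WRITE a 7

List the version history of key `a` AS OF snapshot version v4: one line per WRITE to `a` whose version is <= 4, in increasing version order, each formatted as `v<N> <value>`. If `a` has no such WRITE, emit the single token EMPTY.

Answer: v3 12

Derivation:
Scan writes for key=a with version <= 4:
  v1 WRITE d 30 -> skip
  v2 WRITE d 13 -> skip
  v3 WRITE a 12 -> keep
  v4 WRITE e 29 -> skip
  v5 WRITE c 20 -> skip
  v6 WRITE b 11 -> skip
  v7 WRITE a 7 -> drop (> snap)
Collected: [(3, 12)]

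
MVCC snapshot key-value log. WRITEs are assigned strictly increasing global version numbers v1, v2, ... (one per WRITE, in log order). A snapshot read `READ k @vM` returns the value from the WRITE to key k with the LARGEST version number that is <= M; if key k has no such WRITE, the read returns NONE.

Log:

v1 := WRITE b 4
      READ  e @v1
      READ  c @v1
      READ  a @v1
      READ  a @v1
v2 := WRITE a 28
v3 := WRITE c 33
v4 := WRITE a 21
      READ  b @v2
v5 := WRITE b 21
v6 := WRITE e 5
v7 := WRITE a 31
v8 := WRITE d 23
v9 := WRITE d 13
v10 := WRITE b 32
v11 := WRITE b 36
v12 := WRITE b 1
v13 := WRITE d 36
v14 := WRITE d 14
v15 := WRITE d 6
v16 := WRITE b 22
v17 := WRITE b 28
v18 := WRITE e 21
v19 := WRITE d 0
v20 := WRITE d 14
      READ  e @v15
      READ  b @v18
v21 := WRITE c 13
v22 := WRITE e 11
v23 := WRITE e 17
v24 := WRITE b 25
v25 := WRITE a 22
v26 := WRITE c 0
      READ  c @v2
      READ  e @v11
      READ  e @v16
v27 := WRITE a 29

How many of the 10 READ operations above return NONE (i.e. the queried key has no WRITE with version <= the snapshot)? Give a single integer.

Answer: 5

Derivation:
v1: WRITE b=4  (b history now [(1, 4)])
READ e @v1: history=[] -> no version <= 1 -> NONE
READ c @v1: history=[] -> no version <= 1 -> NONE
READ a @v1: history=[] -> no version <= 1 -> NONE
READ a @v1: history=[] -> no version <= 1 -> NONE
v2: WRITE a=28  (a history now [(2, 28)])
v3: WRITE c=33  (c history now [(3, 33)])
v4: WRITE a=21  (a history now [(2, 28), (4, 21)])
READ b @v2: history=[(1, 4)] -> pick v1 -> 4
v5: WRITE b=21  (b history now [(1, 4), (5, 21)])
v6: WRITE e=5  (e history now [(6, 5)])
v7: WRITE a=31  (a history now [(2, 28), (4, 21), (7, 31)])
v8: WRITE d=23  (d history now [(8, 23)])
v9: WRITE d=13  (d history now [(8, 23), (9, 13)])
v10: WRITE b=32  (b history now [(1, 4), (5, 21), (10, 32)])
v11: WRITE b=36  (b history now [(1, 4), (5, 21), (10, 32), (11, 36)])
v12: WRITE b=1  (b history now [(1, 4), (5, 21), (10, 32), (11, 36), (12, 1)])
v13: WRITE d=36  (d history now [(8, 23), (9, 13), (13, 36)])
v14: WRITE d=14  (d history now [(8, 23), (9, 13), (13, 36), (14, 14)])
v15: WRITE d=6  (d history now [(8, 23), (9, 13), (13, 36), (14, 14), (15, 6)])
v16: WRITE b=22  (b history now [(1, 4), (5, 21), (10, 32), (11, 36), (12, 1), (16, 22)])
v17: WRITE b=28  (b history now [(1, 4), (5, 21), (10, 32), (11, 36), (12, 1), (16, 22), (17, 28)])
v18: WRITE e=21  (e history now [(6, 5), (18, 21)])
v19: WRITE d=0  (d history now [(8, 23), (9, 13), (13, 36), (14, 14), (15, 6), (19, 0)])
v20: WRITE d=14  (d history now [(8, 23), (9, 13), (13, 36), (14, 14), (15, 6), (19, 0), (20, 14)])
READ e @v15: history=[(6, 5), (18, 21)] -> pick v6 -> 5
READ b @v18: history=[(1, 4), (5, 21), (10, 32), (11, 36), (12, 1), (16, 22), (17, 28)] -> pick v17 -> 28
v21: WRITE c=13  (c history now [(3, 33), (21, 13)])
v22: WRITE e=11  (e history now [(6, 5), (18, 21), (22, 11)])
v23: WRITE e=17  (e history now [(6, 5), (18, 21), (22, 11), (23, 17)])
v24: WRITE b=25  (b history now [(1, 4), (5, 21), (10, 32), (11, 36), (12, 1), (16, 22), (17, 28), (24, 25)])
v25: WRITE a=22  (a history now [(2, 28), (4, 21), (7, 31), (25, 22)])
v26: WRITE c=0  (c history now [(3, 33), (21, 13), (26, 0)])
READ c @v2: history=[(3, 33), (21, 13), (26, 0)] -> no version <= 2 -> NONE
READ e @v11: history=[(6, 5), (18, 21), (22, 11), (23, 17)] -> pick v6 -> 5
READ e @v16: history=[(6, 5), (18, 21), (22, 11), (23, 17)] -> pick v6 -> 5
v27: WRITE a=29  (a history now [(2, 28), (4, 21), (7, 31), (25, 22), (27, 29)])
Read results in order: ['NONE', 'NONE', 'NONE', 'NONE', '4', '5', '28', 'NONE', '5', '5']
NONE count = 5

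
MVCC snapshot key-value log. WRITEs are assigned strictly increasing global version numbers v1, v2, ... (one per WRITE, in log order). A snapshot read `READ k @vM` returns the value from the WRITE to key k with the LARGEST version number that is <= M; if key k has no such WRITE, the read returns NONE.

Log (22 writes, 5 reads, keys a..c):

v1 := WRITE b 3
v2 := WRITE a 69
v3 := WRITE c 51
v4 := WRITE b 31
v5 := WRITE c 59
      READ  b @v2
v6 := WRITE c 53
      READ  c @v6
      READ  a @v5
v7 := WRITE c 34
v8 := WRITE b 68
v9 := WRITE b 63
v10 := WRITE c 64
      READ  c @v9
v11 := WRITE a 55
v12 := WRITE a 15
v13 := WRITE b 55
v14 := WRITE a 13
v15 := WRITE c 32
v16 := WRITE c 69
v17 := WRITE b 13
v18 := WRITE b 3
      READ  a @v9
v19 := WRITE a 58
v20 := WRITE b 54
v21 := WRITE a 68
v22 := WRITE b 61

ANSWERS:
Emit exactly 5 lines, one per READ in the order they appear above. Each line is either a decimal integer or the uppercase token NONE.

Answer: 3
53
69
34
69

Derivation:
v1: WRITE b=3  (b history now [(1, 3)])
v2: WRITE a=69  (a history now [(2, 69)])
v3: WRITE c=51  (c history now [(3, 51)])
v4: WRITE b=31  (b history now [(1, 3), (4, 31)])
v5: WRITE c=59  (c history now [(3, 51), (5, 59)])
READ b @v2: history=[(1, 3), (4, 31)] -> pick v1 -> 3
v6: WRITE c=53  (c history now [(3, 51), (5, 59), (6, 53)])
READ c @v6: history=[(3, 51), (5, 59), (6, 53)] -> pick v6 -> 53
READ a @v5: history=[(2, 69)] -> pick v2 -> 69
v7: WRITE c=34  (c history now [(3, 51), (5, 59), (6, 53), (7, 34)])
v8: WRITE b=68  (b history now [(1, 3), (4, 31), (8, 68)])
v9: WRITE b=63  (b history now [(1, 3), (4, 31), (8, 68), (9, 63)])
v10: WRITE c=64  (c history now [(3, 51), (5, 59), (6, 53), (7, 34), (10, 64)])
READ c @v9: history=[(3, 51), (5, 59), (6, 53), (7, 34), (10, 64)] -> pick v7 -> 34
v11: WRITE a=55  (a history now [(2, 69), (11, 55)])
v12: WRITE a=15  (a history now [(2, 69), (11, 55), (12, 15)])
v13: WRITE b=55  (b history now [(1, 3), (4, 31), (8, 68), (9, 63), (13, 55)])
v14: WRITE a=13  (a history now [(2, 69), (11, 55), (12, 15), (14, 13)])
v15: WRITE c=32  (c history now [(3, 51), (5, 59), (6, 53), (7, 34), (10, 64), (15, 32)])
v16: WRITE c=69  (c history now [(3, 51), (5, 59), (6, 53), (7, 34), (10, 64), (15, 32), (16, 69)])
v17: WRITE b=13  (b history now [(1, 3), (4, 31), (8, 68), (9, 63), (13, 55), (17, 13)])
v18: WRITE b=3  (b history now [(1, 3), (4, 31), (8, 68), (9, 63), (13, 55), (17, 13), (18, 3)])
READ a @v9: history=[(2, 69), (11, 55), (12, 15), (14, 13)] -> pick v2 -> 69
v19: WRITE a=58  (a history now [(2, 69), (11, 55), (12, 15), (14, 13), (19, 58)])
v20: WRITE b=54  (b history now [(1, 3), (4, 31), (8, 68), (9, 63), (13, 55), (17, 13), (18, 3), (20, 54)])
v21: WRITE a=68  (a history now [(2, 69), (11, 55), (12, 15), (14, 13), (19, 58), (21, 68)])
v22: WRITE b=61  (b history now [(1, 3), (4, 31), (8, 68), (9, 63), (13, 55), (17, 13), (18, 3), (20, 54), (22, 61)])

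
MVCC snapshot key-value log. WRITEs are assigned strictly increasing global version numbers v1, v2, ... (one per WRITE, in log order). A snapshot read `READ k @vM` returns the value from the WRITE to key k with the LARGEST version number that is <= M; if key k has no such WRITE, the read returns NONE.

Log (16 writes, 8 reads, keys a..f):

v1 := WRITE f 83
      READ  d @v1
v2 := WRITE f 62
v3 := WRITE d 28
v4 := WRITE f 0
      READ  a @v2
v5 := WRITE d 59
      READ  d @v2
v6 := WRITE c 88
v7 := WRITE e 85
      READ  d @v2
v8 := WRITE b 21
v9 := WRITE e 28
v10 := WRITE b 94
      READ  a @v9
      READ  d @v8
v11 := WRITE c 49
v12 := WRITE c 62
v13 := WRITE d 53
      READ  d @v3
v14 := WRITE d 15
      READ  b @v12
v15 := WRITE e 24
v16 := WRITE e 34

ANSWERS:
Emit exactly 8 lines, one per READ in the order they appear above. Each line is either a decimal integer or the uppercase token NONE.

v1: WRITE f=83  (f history now [(1, 83)])
READ d @v1: history=[] -> no version <= 1 -> NONE
v2: WRITE f=62  (f history now [(1, 83), (2, 62)])
v3: WRITE d=28  (d history now [(3, 28)])
v4: WRITE f=0  (f history now [(1, 83), (2, 62), (4, 0)])
READ a @v2: history=[] -> no version <= 2 -> NONE
v5: WRITE d=59  (d history now [(3, 28), (5, 59)])
READ d @v2: history=[(3, 28), (5, 59)] -> no version <= 2 -> NONE
v6: WRITE c=88  (c history now [(6, 88)])
v7: WRITE e=85  (e history now [(7, 85)])
READ d @v2: history=[(3, 28), (5, 59)] -> no version <= 2 -> NONE
v8: WRITE b=21  (b history now [(8, 21)])
v9: WRITE e=28  (e history now [(7, 85), (9, 28)])
v10: WRITE b=94  (b history now [(8, 21), (10, 94)])
READ a @v9: history=[] -> no version <= 9 -> NONE
READ d @v8: history=[(3, 28), (5, 59)] -> pick v5 -> 59
v11: WRITE c=49  (c history now [(6, 88), (11, 49)])
v12: WRITE c=62  (c history now [(6, 88), (11, 49), (12, 62)])
v13: WRITE d=53  (d history now [(3, 28), (5, 59), (13, 53)])
READ d @v3: history=[(3, 28), (5, 59), (13, 53)] -> pick v3 -> 28
v14: WRITE d=15  (d history now [(3, 28), (5, 59), (13, 53), (14, 15)])
READ b @v12: history=[(8, 21), (10, 94)] -> pick v10 -> 94
v15: WRITE e=24  (e history now [(7, 85), (9, 28), (15, 24)])
v16: WRITE e=34  (e history now [(7, 85), (9, 28), (15, 24), (16, 34)])

Answer: NONE
NONE
NONE
NONE
NONE
59
28
94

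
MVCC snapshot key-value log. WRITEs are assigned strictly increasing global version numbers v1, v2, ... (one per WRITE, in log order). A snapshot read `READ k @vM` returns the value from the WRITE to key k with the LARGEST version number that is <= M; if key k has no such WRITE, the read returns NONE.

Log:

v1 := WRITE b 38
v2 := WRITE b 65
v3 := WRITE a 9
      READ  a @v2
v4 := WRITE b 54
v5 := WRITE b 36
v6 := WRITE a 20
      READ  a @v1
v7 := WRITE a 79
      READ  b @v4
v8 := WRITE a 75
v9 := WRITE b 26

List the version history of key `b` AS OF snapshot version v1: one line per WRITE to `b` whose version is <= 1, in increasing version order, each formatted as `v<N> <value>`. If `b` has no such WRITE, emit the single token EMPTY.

Scan writes for key=b with version <= 1:
  v1 WRITE b 38 -> keep
  v2 WRITE b 65 -> drop (> snap)
  v3 WRITE a 9 -> skip
  v4 WRITE b 54 -> drop (> snap)
  v5 WRITE b 36 -> drop (> snap)
  v6 WRITE a 20 -> skip
  v7 WRITE a 79 -> skip
  v8 WRITE a 75 -> skip
  v9 WRITE b 26 -> drop (> snap)
Collected: [(1, 38)]

Answer: v1 38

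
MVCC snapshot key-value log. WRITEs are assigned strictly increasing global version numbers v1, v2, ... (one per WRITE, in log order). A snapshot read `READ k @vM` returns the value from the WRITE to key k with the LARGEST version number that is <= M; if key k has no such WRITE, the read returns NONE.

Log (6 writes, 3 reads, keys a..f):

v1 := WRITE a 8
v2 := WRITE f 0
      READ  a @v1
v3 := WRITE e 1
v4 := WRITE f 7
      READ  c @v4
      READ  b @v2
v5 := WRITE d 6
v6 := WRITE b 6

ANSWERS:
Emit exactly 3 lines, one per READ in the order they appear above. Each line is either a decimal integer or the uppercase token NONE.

v1: WRITE a=8  (a history now [(1, 8)])
v2: WRITE f=0  (f history now [(2, 0)])
READ a @v1: history=[(1, 8)] -> pick v1 -> 8
v3: WRITE e=1  (e history now [(3, 1)])
v4: WRITE f=7  (f history now [(2, 0), (4, 7)])
READ c @v4: history=[] -> no version <= 4 -> NONE
READ b @v2: history=[] -> no version <= 2 -> NONE
v5: WRITE d=6  (d history now [(5, 6)])
v6: WRITE b=6  (b history now [(6, 6)])

Answer: 8
NONE
NONE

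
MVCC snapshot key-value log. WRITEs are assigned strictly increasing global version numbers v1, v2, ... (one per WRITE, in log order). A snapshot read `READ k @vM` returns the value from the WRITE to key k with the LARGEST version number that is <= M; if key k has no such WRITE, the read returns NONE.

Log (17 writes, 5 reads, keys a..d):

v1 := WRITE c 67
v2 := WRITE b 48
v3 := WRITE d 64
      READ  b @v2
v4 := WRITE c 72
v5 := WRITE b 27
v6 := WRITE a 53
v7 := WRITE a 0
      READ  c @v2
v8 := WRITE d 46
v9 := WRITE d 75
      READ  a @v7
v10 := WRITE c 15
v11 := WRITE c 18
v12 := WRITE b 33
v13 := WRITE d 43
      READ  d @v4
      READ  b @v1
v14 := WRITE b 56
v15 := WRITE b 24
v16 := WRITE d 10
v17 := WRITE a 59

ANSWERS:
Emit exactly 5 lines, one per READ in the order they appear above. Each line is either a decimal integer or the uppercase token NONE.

v1: WRITE c=67  (c history now [(1, 67)])
v2: WRITE b=48  (b history now [(2, 48)])
v3: WRITE d=64  (d history now [(3, 64)])
READ b @v2: history=[(2, 48)] -> pick v2 -> 48
v4: WRITE c=72  (c history now [(1, 67), (4, 72)])
v5: WRITE b=27  (b history now [(2, 48), (5, 27)])
v6: WRITE a=53  (a history now [(6, 53)])
v7: WRITE a=0  (a history now [(6, 53), (7, 0)])
READ c @v2: history=[(1, 67), (4, 72)] -> pick v1 -> 67
v8: WRITE d=46  (d history now [(3, 64), (8, 46)])
v9: WRITE d=75  (d history now [(3, 64), (8, 46), (9, 75)])
READ a @v7: history=[(6, 53), (7, 0)] -> pick v7 -> 0
v10: WRITE c=15  (c history now [(1, 67), (4, 72), (10, 15)])
v11: WRITE c=18  (c history now [(1, 67), (4, 72), (10, 15), (11, 18)])
v12: WRITE b=33  (b history now [(2, 48), (5, 27), (12, 33)])
v13: WRITE d=43  (d history now [(3, 64), (8, 46), (9, 75), (13, 43)])
READ d @v4: history=[(3, 64), (8, 46), (9, 75), (13, 43)] -> pick v3 -> 64
READ b @v1: history=[(2, 48), (5, 27), (12, 33)] -> no version <= 1 -> NONE
v14: WRITE b=56  (b history now [(2, 48), (5, 27), (12, 33), (14, 56)])
v15: WRITE b=24  (b history now [(2, 48), (5, 27), (12, 33), (14, 56), (15, 24)])
v16: WRITE d=10  (d history now [(3, 64), (8, 46), (9, 75), (13, 43), (16, 10)])
v17: WRITE a=59  (a history now [(6, 53), (7, 0), (17, 59)])

Answer: 48
67
0
64
NONE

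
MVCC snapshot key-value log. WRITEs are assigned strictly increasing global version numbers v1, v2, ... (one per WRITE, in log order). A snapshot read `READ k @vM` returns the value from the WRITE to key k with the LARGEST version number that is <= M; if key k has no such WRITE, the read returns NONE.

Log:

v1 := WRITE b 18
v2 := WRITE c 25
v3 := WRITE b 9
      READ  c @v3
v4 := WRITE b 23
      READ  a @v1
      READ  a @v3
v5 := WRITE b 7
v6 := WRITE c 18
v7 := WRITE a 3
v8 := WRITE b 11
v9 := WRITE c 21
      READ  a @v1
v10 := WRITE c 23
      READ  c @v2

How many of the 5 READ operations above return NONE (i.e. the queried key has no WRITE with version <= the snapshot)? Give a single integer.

Answer: 3

Derivation:
v1: WRITE b=18  (b history now [(1, 18)])
v2: WRITE c=25  (c history now [(2, 25)])
v3: WRITE b=9  (b history now [(1, 18), (3, 9)])
READ c @v3: history=[(2, 25)] -> pick v2 -> 25
v4: WRITE b=23  (b history now [(1, 18), (3, 9), (4, 23)])
READ a @v1: history=[] -> no version <= 1 -> NONE
READ a @v3: history=[] -> no version <= 3 -> NONE
v5: WRITE b=7  (b history now [(1, 18), (3, 9), (4, 23), (5, 7)])
v6: WRITE c=18  (c history now [(2, 25), (6, 18)])
v7: WRITE a=3  (a history now [(7, 3)])
v8: WRITE b=11  (b history now [(1, 18), (3, 9), (4, 23), (5, 7), (8, 11)])
v9: WRITE c=21  (c history now [(2, 25), (6, 18), (9, 21)])
READ a @v1: history=[(7, 3)] -> no version <= 1 -> NONE
v10: WRITE c=23  (c history now [(2, 25), (6, 18), (9, 21), (10, 23)])
READ c @v2: history=[(2, 25), (6, 18), (9, 21), (10, 23)] -> pick v2 -> 25
Read results in order: ['25', 'NONE', 'NONE', 'NONE', '25']
NONE count = 3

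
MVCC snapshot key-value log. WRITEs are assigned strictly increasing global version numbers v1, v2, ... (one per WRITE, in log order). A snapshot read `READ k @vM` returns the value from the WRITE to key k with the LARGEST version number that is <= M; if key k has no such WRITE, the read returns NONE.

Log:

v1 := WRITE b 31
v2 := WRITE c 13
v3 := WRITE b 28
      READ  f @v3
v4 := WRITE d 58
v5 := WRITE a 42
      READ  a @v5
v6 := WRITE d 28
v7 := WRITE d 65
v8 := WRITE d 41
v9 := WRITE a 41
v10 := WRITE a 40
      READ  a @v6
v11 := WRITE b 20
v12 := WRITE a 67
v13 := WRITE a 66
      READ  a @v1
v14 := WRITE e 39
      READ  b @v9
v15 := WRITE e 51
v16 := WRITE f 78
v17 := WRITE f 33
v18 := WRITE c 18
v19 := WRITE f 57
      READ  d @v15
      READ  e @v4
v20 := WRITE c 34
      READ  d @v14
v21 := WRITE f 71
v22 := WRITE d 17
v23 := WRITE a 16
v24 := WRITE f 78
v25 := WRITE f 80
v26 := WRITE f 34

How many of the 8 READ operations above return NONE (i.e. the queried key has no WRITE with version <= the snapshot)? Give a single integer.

v1: WRITE b=31  (b history now [(1, 31)])
v2: WRITE c=13  (c history now [(2, 13)])
v3: WRITE b=28  (b history now [(1, 31), (3, 28)])
READ f @v3: history=[] -> no version <= 3 -> NONE
v4: WRITE d=58  (d history now [(4, 58)])
v5: WRITE a=42  (a history now [(5, 42)])
READ a @v5: history=[(5, 42)] -> pick v5 -> 42
v6: WRITE d=28  (d history now [(4, 58), (6, 28)])
v7: WRITE d=65  (d history now [(4, 58), (6, 28), (7, 65)])
v8: WRITE d=41  (d history now [(4, 58), (6, 28), (7, 65), (8, 41)])
v9: WRITE a=41  (a history now [(5, 42), (9, 41)])
v10: WRITE a=40  (a history now [(5, 42), (9, 41), (10, 40)])
READ a @v6: history=[(5, 42), (9, 41), (10, 40)] -> pick v5 -> 42
v11: WRITE b=20  (b history now [(1, 31), (3, 28), (11, 20)])
v12: WRITE a=67  (a history now [(5, 42), (9, 41), (10, 40), (12, 67)])
v13: WRITE a=66  (a history now [(5, 42), (9, 41), (10, 40), (12, 67), (13, 66)])
READ a @v1: history=[(5, 42), (9, 41), (10, 40), (12, 67), (13, 66)] -> no version <= 1 -> NONE
v14: WRITE e=39  (e history now [(14, 39)])
READ b @v9: history=[(1, 31), (3, 28), (11, 20)] -> pick v3 -> 28
v15: WRITE e=51  (e history now [(14, 39), (15, 51)])
v16: WRITE f=78  (f history now [(16, 78)])
v17: WRITE f=33  (f history now [(16, 78), (17, 33)])
v18: WRITE c=18  (c history now [(2, 13), (18, 18)])
v19: WRITE f=57  (f history now [(16, 78), (17, 33), (19, 57)])
READ d @v15: history=[(4, 58), (6, 28), (7, 65), (8, 41)] -> pick v8 -> 41
READ e @v4: history=[(14, 39), (15, 51)] -> no version <= 4 -> NONE
v20: WRITE c=34  (c history now [(2, 13), (18, 18), (20, 34)])
READ d @v14: history=[(4, 58), (6, 28), (7, 65), (8, 41)] -> pick v8 -> 41
v21: WRITE f=71  (f history now [(16, 78), (17, 33), (19, 57), (21, 71)])
v22: WRITE d=17  (d history now [(4, 58), (6, 28), (7, 65), (8, 41), (22, 17)])
v23: WRITE a=16  (a history now [(5, 42), (9, 41), (10, 40), (12, 67), (13, 66), (23, 16)])
v24: WRITE f=78  (f history now [(16, 78), (17, 33), (19, 57), (21, 71), (24, 78)])
v25: WRITE f=80  (f history now [(16, 78), (17, 33), (19, 57), (21, 71), (24, 78), (25, 80)])
v26: WRITE f=34  (f history now [(16, 78), (17, 33), (19, 57), (21, 71), (24, 78), (25, 80), (26, 34)])
Read results in order: ['NONE', '42', '42', 'NONE', '28', '41', 'NONE', '41']
NONE count = 3

Answer: 3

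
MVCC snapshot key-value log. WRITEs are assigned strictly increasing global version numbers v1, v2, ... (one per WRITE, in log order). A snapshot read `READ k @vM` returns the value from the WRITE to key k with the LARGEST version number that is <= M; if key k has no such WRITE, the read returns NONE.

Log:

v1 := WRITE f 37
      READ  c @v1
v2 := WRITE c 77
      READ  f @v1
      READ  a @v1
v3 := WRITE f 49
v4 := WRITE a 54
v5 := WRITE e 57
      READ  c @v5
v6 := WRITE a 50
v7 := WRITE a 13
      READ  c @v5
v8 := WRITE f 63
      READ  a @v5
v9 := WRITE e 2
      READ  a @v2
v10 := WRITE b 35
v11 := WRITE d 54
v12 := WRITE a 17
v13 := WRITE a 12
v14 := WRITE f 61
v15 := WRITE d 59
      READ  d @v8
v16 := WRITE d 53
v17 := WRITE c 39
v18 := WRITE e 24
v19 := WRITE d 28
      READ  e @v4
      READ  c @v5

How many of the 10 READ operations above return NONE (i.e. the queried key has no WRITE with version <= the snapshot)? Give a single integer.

Answer: 5

Derivation:
v1: WRITE f=37  (f history now [(1, 37)])
READ c @v1: history=[] -> no version <= 1 -> NONE
v2: WRITE c=77  (c history now [(2, 77)])
READ f @v1: history=[(1, 37)] -> pick v1 -> 37
READ a @v1: history=[] -> no version <= 1 -> NONE
v3: WRITE f=49  (f history now [(1, 37), (3, 49)])
v4: WRITE a=54  (a history now [(4, 54)])
v5: WRITE e=57  (e history now [(5, 57)])
READ c @v5: history=[(2, 77)] -> pick v2 -> 77
v6: WRITE a=50  (a history now [(4, 54), (6, 50)])
v7: WRITE a=13  (a history now [(4, 54), (6, 50), (7, 13)])
READ c @v5: history=[(2, 77)] -> pick v2 -> 77
v8: WRITE f=63  (f history now [(1, 37), (3, 49), (8, 63)])
READ a @v5: history=[(4, 54), (6, 50), (7, 13)] -> pick v4 -> 54
v9: WRITE e=2  (e history now [(5, 57), (9, 2)])
READ a @v2: history=[(4, 54), (6, 50), (7, 13)] -> no version <= 2 -> NONE
v10: WRITE b=35  (b history now [(10, 35)])
v11: WRITE d=54  (d history now [(11, 54)])
v12: WRITE a=17  (a history now [(4, 54), (6, 50), (7, 13), (12, 17)])
v13: WRITE a=12  (a history now [(4, 54), (6, 50), (7, 13), (12, 17), (13, 12)])
v14: WRITE f=61  (f history now [(1, 37), (3, 49), (8, 63), (14, 61)])
v15: WRITE d=59  (d history now [(11, 54), (15, 59)])
READ d @v8: history=[(11, 54), (15, 59)] -> no version <= 8 -> NONE
v16: WRITE d=53  (d history now [(11, 54), (15, 59), (16, 53)])
v17: WRITE c=39  (c history now [(2, 77), (17, 39)])
v18: WRITE e=24  (e history now [(5, 57), (9, 2), (18, 24)])
v19: WRITE d=28  (d history now [(11, 54), (15, 59), (16, 53), (19, 28)])
READ e @v4: history=[(5, 57), (9, 2), (18, 24)] -> no version <= 4 -> NONE
READ c @v5: history=[(2, 77), (17, 39)] -> pick v2 -> 77
Read results in order: ['NONE', '37', 'NONE', '77', '77', '54', 'NONE', 'NONE', 'NONE', '77']
NONE count = 5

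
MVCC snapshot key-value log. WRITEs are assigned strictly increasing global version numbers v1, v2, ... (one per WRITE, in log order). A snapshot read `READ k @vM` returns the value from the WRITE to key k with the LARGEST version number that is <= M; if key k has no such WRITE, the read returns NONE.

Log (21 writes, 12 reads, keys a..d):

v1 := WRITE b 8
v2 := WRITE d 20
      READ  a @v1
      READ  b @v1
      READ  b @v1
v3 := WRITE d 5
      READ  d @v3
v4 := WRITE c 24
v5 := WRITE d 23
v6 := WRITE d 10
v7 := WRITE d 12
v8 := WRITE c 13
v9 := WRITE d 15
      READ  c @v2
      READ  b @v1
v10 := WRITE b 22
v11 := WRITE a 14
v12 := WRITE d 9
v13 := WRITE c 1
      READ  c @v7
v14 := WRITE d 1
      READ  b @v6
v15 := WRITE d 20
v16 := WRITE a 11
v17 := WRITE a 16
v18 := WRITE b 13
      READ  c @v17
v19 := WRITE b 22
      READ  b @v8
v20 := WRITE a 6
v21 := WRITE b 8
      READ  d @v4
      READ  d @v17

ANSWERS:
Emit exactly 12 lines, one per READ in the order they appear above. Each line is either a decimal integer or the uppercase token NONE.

v1: WRITE b=8  (b history now [(1, 8)])
v2: WRITE d=20  (d history now [(2, 20)])
READ a @v1: history=[] -> no version <= 1 -> NONE
READ b @v1: history=[(1, 8)] -> pick v1 -> 8
READ b @v1: history=[(1, 8)] -> pick v1 -> 8
v3: WRITE d=5  (d history now [(2, 20), (3, 5)])
READ d @v3: history=[(2, 20), (3, 5)] -> pick v3 -> 5
v4: WRITE c=24  (c history now [(4, 24)])
v5: WRITE d=23  (d history now [(2, 20), (3, 5), (5, 23)])
v6: WRITE d=10  (d history now [(2, 20), (3, 5), (5, 23), (6, 10)])
v7: WRITE d=12  (d history now [(2, 20), (3, 5), (5, 23), (6, 10), (7, 12)])
v8: WRITE c=13  (c history now [(4, 24), (8, 13)])
v9: WRITE d=15  (d history now [(2, 20), (3, 5), (5, 23), (6, 10), (7, 12), (9, 15)])
READ c @v2: history=[(4, 24), (8, 13)] -> no version <= 2 -> NONE
READ b @v1: history=[(1, 8)] -> pick v1 -> 8
v10: WRITE b=22  (b history now [(1, 8), (10, 22)])
v11: WRITE a=14  (a history now [(11, 14)])
v12: WRITE d=9  (d history now [(2, 20), (3, 5), (5, 23), (6, 10), (7, 12), (9, 15), (12, 9)])
v13: WRITE c=1  (c history now [(4, 24), (8, 13), (13, 1)])
READ c @v7: history=[(4, 24), (8, 13), (13, 1)] -> pick v4 -> 24
v14: WRITE d=1  (d history now [(2, 20), (3, 5), (5, 23), (6, 10), (7, 12), (9, 15), (12, 9), (14, 1)])
READ b @v6: history=[(1, 8), (10, 22)] -> pick v1 -> 8
v15: WRITE d=20  (d history now [(2, 20), (3, 5), (5, 23), (6, 10), (7, 12), (9, 15), (12, 9), (14, 1), (15, 20)])
v16: WRITE a=11  (a history now [(11, 14), (16, 11)])
v17: WRITE a=16  (a history now [(11, 14), (16, 11), (17, 16)])
v18: WRITE b=13  (b history now [(1, 8), (10, 22), (18, 13)])
READ c @v17: history=[(4, 24), (8, 13), (13, 1)] -> pick v13 -> 1
v19: WRITE b=22  (b history now [(1, 8), (10, 22), (18, 13), (19, 22)])
READ b @v8: history=[(1, 8), (10, 22), (18, 13), (19, 22)] -> pick v1 -> 8
v20: WRITE a=6  (a history now [(11, 14), (16, 11), (17, 16), (20, 6)])
v21: WRITE b=8  (b history now [(1, 8), (10, 22), (18, 13), (19, 22), (21, 8)])
READ d @v4: history=[(2, 20), (3, 5), (5, 23), (6, 10), (7, 12), (9, 15), (12, 9), (14, 1), (15, 20)] -> pick v3 -> 5
READ d @v17: history=[(2, 20), (3, 5), (5, 23), (6, 10), (7, 12), (9, 15), (12, 9), (14, 1), (15, 20)] -> pick v15 -> 20

Answer: NONE
8
8
5
NONE
8
24
8
1
8
5
20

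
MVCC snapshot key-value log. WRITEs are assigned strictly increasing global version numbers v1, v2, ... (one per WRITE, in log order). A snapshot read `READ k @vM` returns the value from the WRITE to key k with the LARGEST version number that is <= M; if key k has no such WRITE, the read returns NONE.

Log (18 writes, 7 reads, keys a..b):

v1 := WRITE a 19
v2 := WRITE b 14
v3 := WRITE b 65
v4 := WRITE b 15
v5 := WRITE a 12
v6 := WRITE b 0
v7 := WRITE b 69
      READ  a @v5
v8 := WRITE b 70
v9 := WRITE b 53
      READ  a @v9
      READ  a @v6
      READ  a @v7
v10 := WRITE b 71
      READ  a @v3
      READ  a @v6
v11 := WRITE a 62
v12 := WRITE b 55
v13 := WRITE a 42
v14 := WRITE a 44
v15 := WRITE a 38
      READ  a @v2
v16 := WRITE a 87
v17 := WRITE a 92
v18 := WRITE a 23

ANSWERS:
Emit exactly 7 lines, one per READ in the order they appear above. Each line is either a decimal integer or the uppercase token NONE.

v1: WRITE a=19  (a history now [(1, 19)])
v2: WRITE b=14  (b history now [(2, 14)])
v3: WRITE b=65  (b history now [(2, 14), (3, 65)])
v4: WRITE b=15  (b history now [(2, 14), (3, 65), (4, 15)])
v5: WRITE a=12  (a history now [(1, 19), (5, 12)])
v6: WRITE b=0  (b history now [(2, 14), (3, 65), (4, 15), (6, 0)])
v7: WRITE b=69  (b history now [(2, 14), (3, 65), (4, 15), (6, 0), (7, 69)])
READ a @v5: history=[(1, 19), (5, 12)] -> pick v5 -> 12
v8: WRITE b=70  (b history now [(2, 14), (3, 65), (4, 15), (6, 0), (7, 69), (8, 70)])
v9: WRITE b=53  (b history now [(2, 14), (3, 65), (4, 15), (6, 0), (7, 69), (8, 70), (9, 53)])
READ a @v9: history=[(1, 19), (5, 12)] -> pick v5 -> 12
READ a @v6: history=[(1, 19), (5, 12)] -> pick v5 -> 12
READ a @v7: history=[(1, 19), (5, 12)] -> pick v5 -> 12
v10: WRITE b=71  (b history now [(2, 14), (3, 65), (4, 15), (6, 0), (7, 69), (8, 70), (9, 53), (10, 71)])
READ a @v3: history=[(1, 19), (5, 12)] -> pick v1 -> 19
READ a @v6: history=[(1, 19), (5, 12)] -> pick v5 -> 12
v11: WRITE a=62  (a history now [(1, 19), (5, 12), (11, 62)])
v12: WRITE b=55  (b history now [(2, 14), (3, 65), (4, 15), (6, 0), (7, 69), (8, 70), (9, 53), (10, 71), (12, 55)])
v13: WRITE a=42  (a history now [(1, 19), (5, 12), (11, 62), (13, 42)])
v14: WRITE a=44  (a history now [(1, 19), (5, 12), (11, 62), (13, 42), (14, 44)])
v15: WRITE a=38  (a history now [(1, 19), (5, 12), (11, 62), (13, 42), (14, 44), (15, 38)])
READ a @v2: history=[(1, 19), (5, 12), (11, 62), (13, 42), (14, 44), (15, 38)] -> pick v1 -> 19
v16: WRITE a=87  (a history now [(1, 19), (5, 12), (11, 62), (13, 42), (14, 44), (15, 38), (16, 87)])
v17: WRITE a=92  (a history now [(1, 19), (5, 12), (11, 62), (13, 42), (14, 44), (15, 38), (16, 87), (17, 92)])
v18: WRITE a=23  (a history now [(1, 19), (5, 12), (11, 62), (13, 42), (14, 44), (15, 38), (16, 87), (17, 92), (18, 23)])

Answer: 12
12
12
12
19
12
19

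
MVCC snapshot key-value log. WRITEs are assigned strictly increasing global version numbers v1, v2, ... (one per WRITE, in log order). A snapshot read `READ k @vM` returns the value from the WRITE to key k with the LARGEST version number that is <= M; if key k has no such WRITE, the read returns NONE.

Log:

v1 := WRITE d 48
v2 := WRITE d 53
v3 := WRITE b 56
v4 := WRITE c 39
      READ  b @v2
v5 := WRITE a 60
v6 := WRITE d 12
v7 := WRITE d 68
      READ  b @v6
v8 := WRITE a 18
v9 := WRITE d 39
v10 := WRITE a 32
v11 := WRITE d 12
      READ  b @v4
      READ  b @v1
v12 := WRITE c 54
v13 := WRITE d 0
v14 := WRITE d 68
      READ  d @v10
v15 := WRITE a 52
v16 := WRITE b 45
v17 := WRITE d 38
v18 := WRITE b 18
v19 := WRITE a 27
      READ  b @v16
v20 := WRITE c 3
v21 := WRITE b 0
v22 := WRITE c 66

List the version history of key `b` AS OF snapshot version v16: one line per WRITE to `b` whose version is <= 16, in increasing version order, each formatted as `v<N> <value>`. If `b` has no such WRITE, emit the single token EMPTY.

Answer: v3 56
v16 45

Derivation:
Scan writes for key=b with version <= 16:
  v1 WRITE d 48 -> skip
  v2 WRITE d 53 -> skip
  v3 WRITE b 56 -> keep
  v4 WRITE c 39 -> skip
  v5 WRITE a 60 -> skip
  v6 WRITE d 12 -> skip
  v7 WRITE d 68 -> skip
  v8 WRITE a 18 -> skip
  v9 WRITE d 39 -> skip
  v10 WRITE a 32 -> skip
  v11 WRITE d 12 -> skip
  v12 WRITE c 54 -> skip
  v13 WRITE d 0 -> skip
  v14 WRITE d 68 -> skip
  v15 WRITE a 52 -> skip
  v16 WRITE b 45 -> keep
  v17 WRITE d 38 -> skip
  v18 WRITE b 18 -> drop (> snap)
  v19 WRITE a 27 -> skip
  v20 WRITE c 3 -> skip
  v21 WRITE b 0 -> drop (> snap)
  v22 WRITE c 66 -> skip
Collected: [(3, 56), (16, 45)]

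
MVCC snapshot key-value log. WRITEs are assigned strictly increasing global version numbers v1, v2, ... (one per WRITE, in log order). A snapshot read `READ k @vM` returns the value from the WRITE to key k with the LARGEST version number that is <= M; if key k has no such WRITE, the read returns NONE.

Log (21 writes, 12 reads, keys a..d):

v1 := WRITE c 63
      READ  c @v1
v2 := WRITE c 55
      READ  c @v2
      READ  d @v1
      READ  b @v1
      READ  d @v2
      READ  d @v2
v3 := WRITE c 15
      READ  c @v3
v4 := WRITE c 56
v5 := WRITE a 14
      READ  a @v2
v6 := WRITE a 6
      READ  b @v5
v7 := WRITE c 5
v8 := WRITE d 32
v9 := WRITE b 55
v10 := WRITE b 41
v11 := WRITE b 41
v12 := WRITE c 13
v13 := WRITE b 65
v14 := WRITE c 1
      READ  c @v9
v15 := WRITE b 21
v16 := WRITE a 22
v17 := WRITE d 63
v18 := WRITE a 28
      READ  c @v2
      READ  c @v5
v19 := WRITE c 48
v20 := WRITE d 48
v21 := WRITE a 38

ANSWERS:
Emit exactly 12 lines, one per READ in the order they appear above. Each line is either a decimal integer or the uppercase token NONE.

v1: WRITE c=63  (c history now [(1, 63)])
READ c @v1: history=[(1, 63)] -> pick v1 -> 63
v2: WRITE c=55  (c history now [(1, 63), (2, 55)])
READ c @v2: history=[(1, 63), (2, 55)] -> pick v2 -> 55
READ d @v1: history=[] -> no version <= 1 -> NONE
READ b @v1: history=[] -> no version <= 1 -> NONE
READ d @v2: history=[] -> no version <= 2 -> NONE
READ d @v2: history=[] -> no version <= 2 -> NONE
v3: WRITE c=15  (c history now [(1, 63), (2, 55), (3, 15)])
READ c @v3: history=[(1, 63), (2, 55), (3, 15)] -> pick v3 -> 15
v4: WRITE c=56  (c history now [(1, 63), (2, 55), (3, 15), (4, 56)])
v5: WRITE a=14  (a history now [(5, 14)])
READ a @v2: history=[(5, 14)] -> no version <= 2 -> NONE
v6: WRITE a=6  (a history now [(5, 14), (6, 6)])
READ b @v5: history=[] -> no version <= 5 -> NONE
v7: WRITE c=5  (c history now [(1, 63), (2, 55), (3, 15), (4, 56), (7, 5)])
v8: WRITE d=32  (d history now [(8, 32)])
v9: WRITE b=55  (b history now [(9, 55)])
v10: WRITE b=41  (b history now [(9, 55), (10, 41)])
v11: WRITE b=41  (b history now [(9, 55), (10, 41), (11, 41)])
v12: WRITE c=13  (c history now [(1, 63), (2, 55), (3, 15), (4, 56), (7, 5), (12, 13)])
v13: WRITE b=65  (b history now [(9, 55), (10, 41), (11, 41), (13, 65)])
v14: WRITE c=1  (c history now [(1, 63), (2, 55), (3, 15), (4, 56), (7, 5), (12, 13), (14, 1)])
READ c @v9: history=[(1, 63), (2, 55), (3, 15), (4, 56), (7, 5), (12, 13), (14, 1)] -> pick v7 -> 5
v15: WRITE b=21  (b history now [(9, 55), (10, 41), (11, 41), (13, 65), (15, 21)])
v16: WRITE a=22  (a history now [(5, 14), (6, 6), (16, 22)])
v17: WRITE d=63  (d history now [(8, 32), (17, 63)])
v18: WRITE a=28  (a history now [(5, 14), (6, 6), (16, 22), (18, 28)])
READ c @v2: history=[(1, 63), (2, 55), (3, 15), (4, 56), (7, 5), (12, 13), (14, 1)] -> pick v2 -> 55
READ c @v5: history=[(1, 63), (2, 55), (3, 15), (4, 56), (7, 5), (12, 13), (14, 1)] -> pick v4 -> 56
v19: WRITE c=48  (c history now [(1, 63), (2, 55), (3, 15), (4, 56), (7, 5), (12, 13), (14, 1), (19, 48)])
v20: WRITE d=48  (d history now [(8, 32), (17, 63), (20, 48)])
v21: WRITE a=38  (a history now [(5, 14), (6, 6), (16, 22), (18, 28), (21, 38)])

Answer: 63
55
NONE
NONE
NONE
NONE
15
NONE
NONE
5
55
56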